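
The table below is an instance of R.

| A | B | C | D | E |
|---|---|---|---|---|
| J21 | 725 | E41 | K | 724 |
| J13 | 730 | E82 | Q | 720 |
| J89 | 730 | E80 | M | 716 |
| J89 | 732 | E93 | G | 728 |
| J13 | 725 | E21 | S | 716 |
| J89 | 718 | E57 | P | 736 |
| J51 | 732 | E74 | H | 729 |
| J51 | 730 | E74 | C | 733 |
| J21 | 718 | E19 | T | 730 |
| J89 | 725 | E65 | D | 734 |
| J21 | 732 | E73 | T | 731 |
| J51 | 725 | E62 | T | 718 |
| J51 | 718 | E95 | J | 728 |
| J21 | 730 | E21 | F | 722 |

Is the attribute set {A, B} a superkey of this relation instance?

Yes

All 14 rows have distinct {A, B} values, so {A, B} → (all attributes) holds and {A, B} is a superkey.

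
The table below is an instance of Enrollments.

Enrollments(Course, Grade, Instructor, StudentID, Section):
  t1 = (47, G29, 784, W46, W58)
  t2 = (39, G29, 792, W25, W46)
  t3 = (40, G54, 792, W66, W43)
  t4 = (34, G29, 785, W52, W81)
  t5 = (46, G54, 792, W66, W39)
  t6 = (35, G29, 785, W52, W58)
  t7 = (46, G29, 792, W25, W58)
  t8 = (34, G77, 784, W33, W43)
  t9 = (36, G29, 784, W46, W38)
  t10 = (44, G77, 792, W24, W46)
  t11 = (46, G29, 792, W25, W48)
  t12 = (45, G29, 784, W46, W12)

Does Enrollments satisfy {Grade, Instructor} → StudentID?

(Grade=G29, Instructor=784): rows 1, 9, 12 → StudentID = W46, W46, W46 ✓
(Grade=G29, Instructor=792): rows 2, 7, 11 → StudentID = W25, W25, W25 ✓
(Grade=G54, Instructor=792): rows 3, 5 → StudentID = W66, W66 ✓
(Grade=G29, Instructor=785): rows 4, 6 → StudentID = W52, W52 ✓
(Grade=G77, Instructor=784): row 8 → StudentID = W33 ✓
(Grade=G77, Instructor=792): row 10 → StudentID = W24 ✓
Every {Grade, Instructor} value is associated with a single StudentID value, so {Grade, Instructor} → StudentID holds.

Yes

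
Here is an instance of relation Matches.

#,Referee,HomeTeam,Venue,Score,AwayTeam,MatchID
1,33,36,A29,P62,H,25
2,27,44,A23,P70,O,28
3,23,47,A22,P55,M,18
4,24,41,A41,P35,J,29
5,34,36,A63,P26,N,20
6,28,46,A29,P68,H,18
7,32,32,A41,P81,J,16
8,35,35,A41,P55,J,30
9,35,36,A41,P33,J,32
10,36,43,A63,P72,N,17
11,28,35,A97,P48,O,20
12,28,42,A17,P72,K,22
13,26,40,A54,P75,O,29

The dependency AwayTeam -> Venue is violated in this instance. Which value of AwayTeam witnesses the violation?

AwayTeam=H: rows 1, 6 → Venue = A29, A29 ✓
AwayTeam=O: rows 2, 11, 13 → Venue takes values {A23, A97, A54} — violation
AwayTeam=M: row 3 → Venue = A22 ✓
AwayTeam=J: rows 4, 7, 8, 9 → Venue = A41, A41, A41, A41 ✓
AwayTeam=N: rows 5, 10 → Venue = A63, A63 ✓
AwayTeam=K: row 12 → Venue = A17 ✓
The only AwayTeam value with inconsistent Venue is AwayTeam=O.

O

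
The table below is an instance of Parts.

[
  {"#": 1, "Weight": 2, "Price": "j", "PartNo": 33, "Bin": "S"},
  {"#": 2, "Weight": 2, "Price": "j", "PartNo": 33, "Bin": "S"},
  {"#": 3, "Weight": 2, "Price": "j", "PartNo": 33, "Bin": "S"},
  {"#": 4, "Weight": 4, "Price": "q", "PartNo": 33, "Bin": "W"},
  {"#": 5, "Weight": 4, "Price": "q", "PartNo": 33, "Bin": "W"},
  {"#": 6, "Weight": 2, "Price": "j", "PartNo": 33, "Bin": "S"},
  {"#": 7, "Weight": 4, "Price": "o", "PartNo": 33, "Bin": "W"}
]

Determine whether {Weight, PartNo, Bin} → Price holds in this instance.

No

(Weight=2, PartNo=33, Bin=S): rows 1, 2, 3, 6 → Price = j, j, j, j ✓
(Weight=4, PartNo=33, Bin=W): rows 4, 5, 7 → Price takes values {q, o} — violation
Two rows agree on {Weight, PartNo, Bin} but differ on Price, so {Weight, PartNo, Bin} → Price does not hold.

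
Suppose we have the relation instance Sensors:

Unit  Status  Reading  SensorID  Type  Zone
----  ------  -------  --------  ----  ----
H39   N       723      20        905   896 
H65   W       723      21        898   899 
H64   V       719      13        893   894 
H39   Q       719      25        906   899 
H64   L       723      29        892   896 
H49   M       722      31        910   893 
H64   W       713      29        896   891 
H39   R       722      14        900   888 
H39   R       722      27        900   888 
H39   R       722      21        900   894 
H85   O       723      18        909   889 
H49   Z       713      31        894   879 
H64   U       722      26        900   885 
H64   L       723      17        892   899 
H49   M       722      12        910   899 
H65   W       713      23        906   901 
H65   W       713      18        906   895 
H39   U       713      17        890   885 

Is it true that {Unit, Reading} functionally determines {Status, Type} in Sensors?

Yes

(Unit=H39, Reading=723): 1 row → {Status,Type} = (N, 905) ✓
(Unit=H65, Reading=723): 1 row → {Status,Type} = (W, 898) ✓
(Unit=H64, Reading=719): 1 row → {Status,Type} = (V, 893) ✓
(Unit=H39, Reading=719): 1 row → {Status,Type} = (Q, 906) ✓
(Unit=H64, Reading=723): 2 rows → {Status,Type} = (L, 892), (L, 892) ✓
(Unit=H49, Reading=722): 2 rows → {Status,Type} = (M, 910), (M, 910) ✓
(Unit=H64, Reading=713): 1 row → {Status,Type} = (W, 896) ✓
(Unit=H39, Reading=722): 3 rows → {Status,Type} = (R, 900), (R, 900), (R, 900) ✓
(Unit=H85, Reading=723): 1 row → {Status,Type} = (O, 909) ✓
(Unit=H49, Reading=713): 1 row → {Status,Type} = (Z, 894) ✓
(Unit=H64, Reading=722): 1 row → {Status,Type} = (U, 900) ✓
(Unit=H65, Reading=713): 2 rows → {Status,Type} = (W, 906), (W, 906) ✓
(Unit=H39, Reading=713): 1 row → {Status,Type} = (U, 890) ✓
Every {Unit, Reading} value is associated with a single {Status, Type} value, so {Unit, Reading} -> {Status, Type} holds.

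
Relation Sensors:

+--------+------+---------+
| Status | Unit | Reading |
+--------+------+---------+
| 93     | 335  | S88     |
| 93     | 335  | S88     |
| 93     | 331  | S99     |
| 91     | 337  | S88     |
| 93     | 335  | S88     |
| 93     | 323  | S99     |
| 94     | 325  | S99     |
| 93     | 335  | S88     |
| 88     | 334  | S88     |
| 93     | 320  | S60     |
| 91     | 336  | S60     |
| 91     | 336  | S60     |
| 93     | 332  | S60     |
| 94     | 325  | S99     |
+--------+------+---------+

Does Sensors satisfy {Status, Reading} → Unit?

(Status=93, Reading=S88): 4 rows → Unit = 335, 335, 335, 335 ✓
(Status=93, Reading=S99): 2 rows → Unit takes values {331, 323} — violation
(Status=91, Reading=S88): 1 row → Unit = 337 ✓
(Status=94, Reading=S99): 2 rows → Unit = 325, 325 ✓
(Status=88, Reading=S88): 1 row → Unit = 334 ✓
(Status=93, Reading=S60): 2 rows → Unit takes values {320, 332} — violation
(Status=91, Reading=S60): 2 rows → Unit = 336, 336 ✓
Two rows agree on {Status, Reading} but differ on Unit, so {Status, Reading} → Unit does not hold.

No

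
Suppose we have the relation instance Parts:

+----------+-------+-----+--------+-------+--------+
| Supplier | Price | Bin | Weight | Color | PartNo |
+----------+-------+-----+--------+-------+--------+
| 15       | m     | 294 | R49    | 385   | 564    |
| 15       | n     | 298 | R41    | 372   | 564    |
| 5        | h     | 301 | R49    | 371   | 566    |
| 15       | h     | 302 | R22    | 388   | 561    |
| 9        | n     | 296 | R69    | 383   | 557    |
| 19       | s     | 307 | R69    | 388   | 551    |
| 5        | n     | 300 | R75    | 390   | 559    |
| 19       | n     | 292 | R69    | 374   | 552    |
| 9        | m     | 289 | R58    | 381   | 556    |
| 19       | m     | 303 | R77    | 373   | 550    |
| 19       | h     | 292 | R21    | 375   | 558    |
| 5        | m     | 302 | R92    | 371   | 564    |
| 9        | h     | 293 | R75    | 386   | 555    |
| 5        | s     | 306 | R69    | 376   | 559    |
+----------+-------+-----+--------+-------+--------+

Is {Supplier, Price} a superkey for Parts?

Yes

All 14 rows have distinct {Supplier, Price} values, so {Supplier, Price} → (all attributes) holds and {Supplier, Price} is a superkey.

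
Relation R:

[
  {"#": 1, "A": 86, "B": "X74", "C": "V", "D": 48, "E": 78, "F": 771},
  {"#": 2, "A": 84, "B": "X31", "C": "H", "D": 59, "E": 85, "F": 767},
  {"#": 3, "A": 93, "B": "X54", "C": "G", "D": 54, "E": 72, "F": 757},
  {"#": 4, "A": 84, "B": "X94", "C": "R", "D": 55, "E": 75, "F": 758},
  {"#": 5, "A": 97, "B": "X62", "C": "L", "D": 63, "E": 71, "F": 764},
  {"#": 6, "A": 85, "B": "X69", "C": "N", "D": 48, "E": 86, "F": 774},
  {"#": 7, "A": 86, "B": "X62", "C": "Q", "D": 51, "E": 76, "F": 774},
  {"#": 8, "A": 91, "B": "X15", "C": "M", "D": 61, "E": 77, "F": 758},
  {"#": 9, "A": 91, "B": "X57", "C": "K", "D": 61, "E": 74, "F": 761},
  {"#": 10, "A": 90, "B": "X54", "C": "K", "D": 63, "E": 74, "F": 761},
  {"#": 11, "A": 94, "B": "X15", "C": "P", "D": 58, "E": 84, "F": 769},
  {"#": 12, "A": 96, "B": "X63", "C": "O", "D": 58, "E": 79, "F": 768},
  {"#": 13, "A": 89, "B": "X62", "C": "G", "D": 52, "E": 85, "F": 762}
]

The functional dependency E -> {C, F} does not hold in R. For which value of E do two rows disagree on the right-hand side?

85

E=78: row 1 → {C,F} = (V, 771) ✓
E=85: rows 2, 13 → {C,F} takes values {(H, 767), (G, 762)} — violation
E=72: row 3 → {C,F} = (G, 757) ✓
E=75: row 4 → {C,F} = (R, 758) ✓
E=71: row 5 → {C,F} = (L, 764) ✓
E=86: row 6 → {C,F} = (N, 774) ✓
E=76: row 7 → {C,F} = (Q, 774) ✓
E=77: row 8 → {C,F} = (M, 758) ✓
E=74: rows 9, 10 → {C,F} = (K, 761), (K, 761) ✓
E=84: row 11 → {C,F} = (P, 769) ✓
E=79: row 12 → {C,F} = (O, 768) ✓
The only E value with inconsistent RHS is E=85.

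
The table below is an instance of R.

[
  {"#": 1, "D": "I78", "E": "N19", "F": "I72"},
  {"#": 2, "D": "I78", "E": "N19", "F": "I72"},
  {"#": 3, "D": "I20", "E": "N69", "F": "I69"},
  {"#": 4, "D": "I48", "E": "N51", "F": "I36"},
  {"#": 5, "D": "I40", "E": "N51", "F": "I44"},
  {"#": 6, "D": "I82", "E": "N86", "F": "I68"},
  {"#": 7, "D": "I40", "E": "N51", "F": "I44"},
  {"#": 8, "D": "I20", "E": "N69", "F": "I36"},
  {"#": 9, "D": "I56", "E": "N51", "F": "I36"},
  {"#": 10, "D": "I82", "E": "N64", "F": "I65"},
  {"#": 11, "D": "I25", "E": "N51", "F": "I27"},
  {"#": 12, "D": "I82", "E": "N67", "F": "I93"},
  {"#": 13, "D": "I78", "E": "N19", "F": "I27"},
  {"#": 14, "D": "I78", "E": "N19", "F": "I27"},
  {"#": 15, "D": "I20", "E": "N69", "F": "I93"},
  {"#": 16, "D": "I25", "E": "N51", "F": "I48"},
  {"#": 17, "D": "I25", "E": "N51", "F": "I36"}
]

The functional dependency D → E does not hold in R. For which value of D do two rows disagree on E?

I82

D=I78: rows 1, 2, 13, 14 → E = N19, N19, N19, N19 ✓
D=I20: rows 3, 8, 15 → E = N69, N69, N69 ✓
D=I48: row 4 → E = N51 ✓
D=I40: rows 5, 7 → E = N51, N51 ✓
D=I82: rows 6, 10, 12 → E takes values {N86, N64, N67} — violation
D=I56: row 9 → E = N51 ✓
D=I25: rows 11, 16, 17 → E = N51, N51, N51 ✓
The only D value with inconsistent E is D=I82.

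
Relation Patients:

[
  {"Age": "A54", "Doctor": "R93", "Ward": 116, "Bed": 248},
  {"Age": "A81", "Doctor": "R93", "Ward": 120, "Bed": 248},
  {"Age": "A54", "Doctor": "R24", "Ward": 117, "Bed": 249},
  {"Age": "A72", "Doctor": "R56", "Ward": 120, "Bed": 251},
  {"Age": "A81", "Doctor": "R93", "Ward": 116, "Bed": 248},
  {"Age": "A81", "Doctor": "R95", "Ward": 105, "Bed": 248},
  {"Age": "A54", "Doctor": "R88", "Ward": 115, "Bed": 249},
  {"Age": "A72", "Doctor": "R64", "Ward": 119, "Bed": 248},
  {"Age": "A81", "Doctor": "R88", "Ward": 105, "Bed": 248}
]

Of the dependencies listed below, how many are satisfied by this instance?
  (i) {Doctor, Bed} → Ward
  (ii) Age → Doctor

(i) {Doctor, Bed} → Ward: (Doctor=R93, Bed=248): 3 rows → Ward takes values {116, 120} — violation — fails.
(ii) Age → Doctor: Age=A54: 3 rows → Doctor takes values {R93, R24, R88} — violation; Age=A81: 4 rows → Doctor takes values {R93, R95, R88} — violation; Age=A72: 2 rows → Doctor takes values {R56, R64} — violation — fails.
None of the 2 dependencies hold.

0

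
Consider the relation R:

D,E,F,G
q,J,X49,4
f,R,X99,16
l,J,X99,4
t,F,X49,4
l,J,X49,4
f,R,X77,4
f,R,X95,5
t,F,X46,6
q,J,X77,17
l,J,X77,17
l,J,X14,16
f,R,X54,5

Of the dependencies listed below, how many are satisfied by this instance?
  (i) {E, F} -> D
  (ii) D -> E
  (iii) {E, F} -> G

(i) {E, F} -> D: (E=J, F=X49): 2 rows → D takes values {q, l} — violation; (E=J, F=X77): 2 rows → D takes values {q, l} — violation — fails.
(ii) D -> E: every LHS value maps to a single RHS value — holds.
(iii) {E, F} -> G: every LHS value maps to a single RHS value — holds.
2 of the 3 dependencies hold.

2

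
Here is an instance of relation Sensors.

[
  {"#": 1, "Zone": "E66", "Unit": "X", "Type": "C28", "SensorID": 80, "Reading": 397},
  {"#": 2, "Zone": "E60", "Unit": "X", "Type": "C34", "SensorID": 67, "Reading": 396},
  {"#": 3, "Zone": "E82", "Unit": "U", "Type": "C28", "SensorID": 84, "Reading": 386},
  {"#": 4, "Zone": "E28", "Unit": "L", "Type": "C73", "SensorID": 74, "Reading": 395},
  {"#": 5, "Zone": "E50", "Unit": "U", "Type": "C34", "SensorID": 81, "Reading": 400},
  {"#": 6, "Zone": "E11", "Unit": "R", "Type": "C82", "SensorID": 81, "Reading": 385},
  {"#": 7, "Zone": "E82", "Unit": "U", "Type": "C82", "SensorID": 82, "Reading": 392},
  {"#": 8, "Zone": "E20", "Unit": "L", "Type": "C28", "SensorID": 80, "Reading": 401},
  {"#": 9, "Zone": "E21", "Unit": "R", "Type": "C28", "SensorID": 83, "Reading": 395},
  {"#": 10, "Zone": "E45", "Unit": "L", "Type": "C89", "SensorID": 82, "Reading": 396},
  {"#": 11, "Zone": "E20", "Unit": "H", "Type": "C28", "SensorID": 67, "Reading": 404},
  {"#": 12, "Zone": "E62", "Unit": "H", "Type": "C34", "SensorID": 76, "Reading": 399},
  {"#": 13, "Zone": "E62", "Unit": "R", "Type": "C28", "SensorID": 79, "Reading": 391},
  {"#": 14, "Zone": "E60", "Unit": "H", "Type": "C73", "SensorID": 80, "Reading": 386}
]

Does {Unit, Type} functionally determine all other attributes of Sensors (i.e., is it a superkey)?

No

Rows 9 and 13 have the same {Unit, Type} value (Unit=R, Type=C28) but are distinct tuples, so {Unit, Type} does not determine every attribute — not a superkey.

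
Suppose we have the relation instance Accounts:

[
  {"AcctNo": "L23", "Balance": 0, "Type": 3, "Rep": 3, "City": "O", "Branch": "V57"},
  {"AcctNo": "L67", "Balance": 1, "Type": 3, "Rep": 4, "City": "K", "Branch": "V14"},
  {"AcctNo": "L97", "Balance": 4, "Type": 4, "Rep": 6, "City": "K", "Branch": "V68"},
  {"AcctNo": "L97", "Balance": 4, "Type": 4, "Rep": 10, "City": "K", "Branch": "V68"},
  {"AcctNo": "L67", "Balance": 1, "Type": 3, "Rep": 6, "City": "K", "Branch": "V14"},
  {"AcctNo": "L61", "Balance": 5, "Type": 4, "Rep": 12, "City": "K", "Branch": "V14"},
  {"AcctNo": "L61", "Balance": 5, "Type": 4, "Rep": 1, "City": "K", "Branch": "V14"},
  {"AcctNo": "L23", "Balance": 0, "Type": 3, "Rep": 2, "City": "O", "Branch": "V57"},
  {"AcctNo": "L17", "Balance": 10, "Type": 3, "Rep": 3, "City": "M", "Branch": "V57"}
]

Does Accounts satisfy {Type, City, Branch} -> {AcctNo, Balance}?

(Type=3, City=O, Branch=V57): 2 rows → {AcctNo,Balance} = (L23, 0), (L23, 0) ✓
(Type=3, City=K, Branch=V14): 2 rows → {AcctNo,Balance} = (L67, 1), (L67, 1) ✓
(Type=4, City=K, Branch=V68): 2 rows → {AcctNo,Balance} = (L97, 4), (L97, 4) ✓
(Type=4, City=K, Branch=V14): 2 rows → {AcctNo,Balance} = (L61, 5), (L61, 5) ✓
(Type=3, City=M, Branch=V57): 1 row → {AcctNo,Balance} = (L17, 10) ✓
Every {Type, City, Branch} value is associated with a single {AcctNo, Balance} value, so {Type, City, Branch} -> {AcctNo, Balance} holds.

Yes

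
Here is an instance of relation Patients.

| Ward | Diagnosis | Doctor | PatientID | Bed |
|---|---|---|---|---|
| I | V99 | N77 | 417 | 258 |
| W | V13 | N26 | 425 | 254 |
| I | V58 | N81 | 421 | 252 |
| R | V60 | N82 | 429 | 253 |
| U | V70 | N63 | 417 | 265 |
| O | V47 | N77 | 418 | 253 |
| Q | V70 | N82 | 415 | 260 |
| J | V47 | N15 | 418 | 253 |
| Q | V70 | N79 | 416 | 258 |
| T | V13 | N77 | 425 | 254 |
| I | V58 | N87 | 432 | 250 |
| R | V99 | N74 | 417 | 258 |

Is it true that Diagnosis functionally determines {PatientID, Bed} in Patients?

Diagnosis=V99: 2 rows → {PatientID,Bed} = (417, 258), (417, 258) ✓
Diagnosis=V13: 2 rows → {PatientID,Bed} = (425, 254), (425, 254) ✓
Diagnosis=V58: 2 rows → {PatientID,Bed} takes values {(421, 252), (432, 250)} — violation
Diagnosis=V60: 1 row → {PatientID,Bed} = (429, 253) ✓
Diagnosis=V70: 3 rows → {PatientID,Bed} takes values {(417, 265), (415, 260), (416, 258)} — violation
Diagnosis=V47: 2 rows → {PatientID,Bed} = (418, 253), (418, 253) ✓
Two rows agree on Diagnosis but differ on {PatientID, Bed}, so Diagnosis -> {PatientID, Bed} does not hold.

No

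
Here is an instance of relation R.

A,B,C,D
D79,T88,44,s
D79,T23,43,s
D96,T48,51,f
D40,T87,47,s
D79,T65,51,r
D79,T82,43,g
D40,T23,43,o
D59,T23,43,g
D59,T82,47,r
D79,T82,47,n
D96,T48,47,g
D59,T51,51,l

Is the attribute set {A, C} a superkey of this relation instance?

Two distinct rows share (A=D79, C=43), so {A, C} does not determine every attribute — not a superkey.

No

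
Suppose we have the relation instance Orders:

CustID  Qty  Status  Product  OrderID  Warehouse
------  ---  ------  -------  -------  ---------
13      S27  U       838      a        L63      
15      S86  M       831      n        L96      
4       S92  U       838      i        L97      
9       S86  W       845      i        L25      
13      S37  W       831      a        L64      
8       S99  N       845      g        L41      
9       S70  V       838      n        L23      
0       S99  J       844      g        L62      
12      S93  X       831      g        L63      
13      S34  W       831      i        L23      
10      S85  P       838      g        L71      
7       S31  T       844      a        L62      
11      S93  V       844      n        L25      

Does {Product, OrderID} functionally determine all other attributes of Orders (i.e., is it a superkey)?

Yes

All 13 rows have distinct {Product, OrderID} values, so {Product, OrderID} → (all attributes) holds and {Product, OrderID} is a superkey.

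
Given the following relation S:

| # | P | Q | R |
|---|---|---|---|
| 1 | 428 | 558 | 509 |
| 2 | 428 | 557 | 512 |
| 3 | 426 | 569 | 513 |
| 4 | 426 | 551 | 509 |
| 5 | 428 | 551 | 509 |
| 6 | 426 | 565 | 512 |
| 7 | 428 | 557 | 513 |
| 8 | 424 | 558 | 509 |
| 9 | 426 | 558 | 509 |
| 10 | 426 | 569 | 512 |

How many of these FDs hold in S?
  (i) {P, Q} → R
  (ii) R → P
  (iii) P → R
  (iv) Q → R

(i) {P, Q} → R: (P=428, Q=557): rows 2, 7 → R takes values {512, 513} — violation; (P=426, Q=569): rows 3, 10 → R takes values {513, 512} — violation — fails.
(ii) R → P: R=509: rows 1, 4, 5, 8, 9 → P takes values {428, 426, 424} — violation; R=512: rows 2, 6, 10 → P takes values {428, 426} — violation; R=513: rows 3, 7 → P takes values {426, 428} — violation — fails.
(iii) P → R: P=428: rows 1, 2, 5, 7 → R takes values {509, 512, 513} — violation; P=426: rows 3, 4, 6, 9, 10 → R takes values {513, 509, 512} — violation — fails.
(iv) Q → R: Q=557: rows 2, 7 → R takes values {512, 513} — violation; Q=569: rows 3, 10 → R takes values {513, 512} — violation — fails.
None of the 4 dependencies hold.

0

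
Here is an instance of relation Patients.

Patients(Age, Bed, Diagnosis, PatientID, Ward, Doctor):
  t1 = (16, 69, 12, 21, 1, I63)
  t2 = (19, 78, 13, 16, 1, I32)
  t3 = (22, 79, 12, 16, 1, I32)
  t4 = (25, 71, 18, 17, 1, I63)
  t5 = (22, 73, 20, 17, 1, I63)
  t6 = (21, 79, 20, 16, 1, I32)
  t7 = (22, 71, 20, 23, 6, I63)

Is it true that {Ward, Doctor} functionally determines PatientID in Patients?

(Ward=1, Doctor=I63): rows 1, 4, 5 → PatientID takes values {21, 17} — violation
(Ward=1, Doctor=I32): rows 2, 3, 6 → PatientID = 16, 16, 16 ✓
(Ward=6, Doctor=I63): row 7 → PatientID = 23 ✓
Two rows agree on {Ward, Doctor} but differ on PatientID, so {Ward, Doctor} → PatientID does not hold.

No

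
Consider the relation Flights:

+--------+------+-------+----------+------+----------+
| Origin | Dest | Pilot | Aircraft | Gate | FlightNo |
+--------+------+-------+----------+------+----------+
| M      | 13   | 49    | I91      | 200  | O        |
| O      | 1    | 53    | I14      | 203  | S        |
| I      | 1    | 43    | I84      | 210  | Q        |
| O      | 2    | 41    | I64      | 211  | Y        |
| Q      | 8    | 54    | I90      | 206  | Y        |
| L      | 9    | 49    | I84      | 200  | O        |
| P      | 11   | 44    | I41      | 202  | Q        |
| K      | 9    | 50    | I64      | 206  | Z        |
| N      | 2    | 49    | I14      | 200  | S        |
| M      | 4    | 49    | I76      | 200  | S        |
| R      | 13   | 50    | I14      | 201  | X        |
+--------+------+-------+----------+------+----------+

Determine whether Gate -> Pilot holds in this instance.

No

Gate=200: 4 rows → Pilot = 49, 49, 49, 49 ✓
Gate=203: 1 row → Pilot = 53 ✓
Gate=210: 1 row → Pilot = 43 ✓
Gate=211: 1 row → Pilot = 41 ✓
Gate=206: 2 rows → Pilot takes values {54, 50} — violation
Gate=202: 1 row → Pilot = 44 ✓
Gate=201: 1 row → Pilot = 50 ✓
Two rows agree on Gate but differ on Pilot, so Gate -> Pilot does not hold.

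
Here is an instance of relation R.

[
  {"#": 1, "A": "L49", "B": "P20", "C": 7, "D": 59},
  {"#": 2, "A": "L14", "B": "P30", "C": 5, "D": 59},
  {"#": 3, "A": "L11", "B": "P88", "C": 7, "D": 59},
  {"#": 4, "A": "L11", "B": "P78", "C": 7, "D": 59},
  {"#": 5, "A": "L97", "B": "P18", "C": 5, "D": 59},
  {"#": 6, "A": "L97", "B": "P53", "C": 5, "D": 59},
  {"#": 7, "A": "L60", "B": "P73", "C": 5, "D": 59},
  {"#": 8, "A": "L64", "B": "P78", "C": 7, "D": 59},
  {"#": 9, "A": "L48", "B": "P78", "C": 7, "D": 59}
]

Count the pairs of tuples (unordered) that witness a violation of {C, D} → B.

13

(C=7, D=59): violating pairs (1,3), (1,4), (1,8), (1,9), (3,4), (3,8), (3,9) — 7 pairs.
(C=5, D=59): violating pairs (2,5), (2,6), (2,7), (5,6), (5,7), (6,7) — 6 pairs.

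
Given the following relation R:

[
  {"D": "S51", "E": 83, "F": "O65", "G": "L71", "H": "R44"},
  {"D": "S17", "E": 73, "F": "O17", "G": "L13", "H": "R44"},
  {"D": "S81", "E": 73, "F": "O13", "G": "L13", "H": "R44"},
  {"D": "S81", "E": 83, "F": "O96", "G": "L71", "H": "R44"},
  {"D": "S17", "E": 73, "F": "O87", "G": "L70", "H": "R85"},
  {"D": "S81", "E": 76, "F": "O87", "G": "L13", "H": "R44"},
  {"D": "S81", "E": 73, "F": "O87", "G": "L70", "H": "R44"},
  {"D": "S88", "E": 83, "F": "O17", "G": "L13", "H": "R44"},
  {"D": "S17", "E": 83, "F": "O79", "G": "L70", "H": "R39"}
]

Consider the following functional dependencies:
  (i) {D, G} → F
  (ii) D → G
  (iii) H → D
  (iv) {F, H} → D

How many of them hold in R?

(i) {D, G} → F: (D=S81, G=L13): 2 rows → F takes values {O13, O87} — violation; (D=S17, G=L70): 2 rows → F takes values {O87, O79} — violation — fails.
(ii) D → G: D=S17: 3 rows → G takes values {L13, L70} — violation; D=S81: 4 rows → G takes values {L13, L71, L70} — violation — fails.
(iii) H → D: H=R44: 7 rows → D takes values {S51, S17, S81, S88} — violation — fails.
(iv) {F, H} → D: (F=O17, H=R44): 2 rows → D takes values {S17, S88} — violation — fails.
None of the 4 dependencies hold.

0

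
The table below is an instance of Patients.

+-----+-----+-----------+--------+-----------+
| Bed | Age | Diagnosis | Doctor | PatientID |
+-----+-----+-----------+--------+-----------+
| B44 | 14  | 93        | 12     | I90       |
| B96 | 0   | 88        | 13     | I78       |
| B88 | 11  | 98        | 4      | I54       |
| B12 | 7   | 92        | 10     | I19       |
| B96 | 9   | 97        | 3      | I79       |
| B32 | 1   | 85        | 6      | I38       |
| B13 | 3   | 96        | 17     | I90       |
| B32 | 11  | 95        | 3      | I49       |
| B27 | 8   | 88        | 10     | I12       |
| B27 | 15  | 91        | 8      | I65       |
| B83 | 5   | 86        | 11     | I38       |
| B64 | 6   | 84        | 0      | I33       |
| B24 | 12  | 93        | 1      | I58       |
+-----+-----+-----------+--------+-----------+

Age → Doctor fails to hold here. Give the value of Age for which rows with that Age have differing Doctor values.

11

Age=14: 1 row → Doctor = 12 ✓
Age=0: 1 row → Doctor = 13 ✓
Age=11: 2 rows → Doctor takes values {4, 3} — violation
Age=7: 1 row → Doctor = 10 ✓
Age=9: 1 row → Doctor = 3 ✓
Age=1: 1 row → Doctor = 6 ✓
Age=3: 1 row → Doctor = 17 ✓
Age=8: 1 row → Doctor = 10 ✓
Age=15: 1 row → Doctor = 8 ✓
Age=5: 1 row → Doctor = 11 ✓
Age=6: 1 row → Doctor = 0 ✓
Age=12: 1 row → Doctor = 1 ✓
The only Age value with inconsistent Doctor is Age=11.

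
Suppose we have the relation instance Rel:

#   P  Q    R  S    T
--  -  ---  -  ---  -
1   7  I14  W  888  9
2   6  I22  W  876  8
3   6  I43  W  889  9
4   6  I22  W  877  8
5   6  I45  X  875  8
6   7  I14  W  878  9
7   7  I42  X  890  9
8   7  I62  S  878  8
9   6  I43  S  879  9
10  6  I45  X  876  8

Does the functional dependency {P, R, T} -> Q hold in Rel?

Yes

(P=7, R=W, T=9): rows 1, 6 → Q = I14, I14 ✓
(P=6, R=W, T=8): rows 2, 4 → Q = I22, I22 ✓
(P=6, R=W, T=9): row 3 → Q = I43 ✓
(P=6, R=X, T=8): rows 5, 10 → Q = I45, I45 ✓
(P=7, R=X, T=9): row 7 → Q = I42 ✓
(P=7, R=S, T=8): row 8 → Q = I62 ✓
(P=6, R=S, T=9): row 9 → Q = I43 ✓
Every {P, R, T} value is associated with a single Q value, so {P, R, T} -> Q holds.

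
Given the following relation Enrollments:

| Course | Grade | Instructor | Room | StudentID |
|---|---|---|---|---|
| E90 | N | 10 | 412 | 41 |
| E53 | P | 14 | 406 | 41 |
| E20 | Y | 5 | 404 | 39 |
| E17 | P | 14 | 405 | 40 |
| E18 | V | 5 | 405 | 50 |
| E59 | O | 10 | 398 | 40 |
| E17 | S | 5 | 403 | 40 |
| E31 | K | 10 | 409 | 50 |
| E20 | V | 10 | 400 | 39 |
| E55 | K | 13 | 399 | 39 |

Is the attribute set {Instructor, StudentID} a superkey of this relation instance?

All 10 rows have distinct {Instructor, StudentID} values, so {Instructor, StudentID} → (all attributes) holds and {Instructor, StudentID} is a superkey.

Yes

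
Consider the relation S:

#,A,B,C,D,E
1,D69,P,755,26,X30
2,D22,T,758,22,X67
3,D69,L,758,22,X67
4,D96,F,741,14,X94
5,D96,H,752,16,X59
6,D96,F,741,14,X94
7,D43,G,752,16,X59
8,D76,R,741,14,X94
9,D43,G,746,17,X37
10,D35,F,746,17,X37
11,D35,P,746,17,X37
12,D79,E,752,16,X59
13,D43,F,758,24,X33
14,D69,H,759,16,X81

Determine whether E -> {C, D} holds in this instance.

E=X30: row 1 → {C,D} = (755, 26) ✓
E=X67: rows 2, 3 → {C,D} = (758, 22), (758, 22) ✓
E=X94: rows 4, 6, 8 → {C,D} = (741, 14), (741, 14), (741, 14) ✓
E=X59: rows 5, 7, 12 → {C,D} = (752, 16), (752, 16), (752, 16) ✓
E=X37: rows 9, 10, 11 → {C,D} = (746, 17), (746, 17), (746, 17) ✓
E=X33: row 13 → {C,D} = (758, 24) ✓
E=X81: row 14 → {C,D} = (759, 16) ✓
Every E value is associated with a single {C, D} value, so E -> {C, D} holds.

Yes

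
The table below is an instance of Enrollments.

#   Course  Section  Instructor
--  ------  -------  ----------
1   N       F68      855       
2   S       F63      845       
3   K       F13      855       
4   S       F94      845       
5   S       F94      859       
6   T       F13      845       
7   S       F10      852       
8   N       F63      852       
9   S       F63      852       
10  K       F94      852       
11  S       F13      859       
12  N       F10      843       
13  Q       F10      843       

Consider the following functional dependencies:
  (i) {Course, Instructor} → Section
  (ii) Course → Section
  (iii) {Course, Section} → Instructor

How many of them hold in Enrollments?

(i) {Course, Instructor} → Section: (Course=S, Instructor=845): rows 2, 4 → Section takes values {F63, F94} — violation; (Course=S, Instructor=859): rows 5, 11 → Section takes values {F94, F13} — violation; (Course=S, Instructor=852): rows 7, 9 → Section takes values {F10, F63} — violation — fails.
(ii) Course → Section: Course=N: rows 1, 8, 12 → Section takes values {F68, F63, F10} — violation; Course=S: rows 2, 4, 5, 7, 9, 11 → Section takes values {F63, F94, F10, F13} — violation; Course=K: rows 3, 10 → Section takes values {F13, F94} — violation — fails.
(iii) {Course, Section} → Instructor: (Course=S, Section=F63): rows 2, 9 → Instructor takes values {845, 852} — violation; (Course=S, Section=F94): rows 4, 5 → Instructor takes values {845, 859} — violation — fails.
None of the 3 dependencies hold.

0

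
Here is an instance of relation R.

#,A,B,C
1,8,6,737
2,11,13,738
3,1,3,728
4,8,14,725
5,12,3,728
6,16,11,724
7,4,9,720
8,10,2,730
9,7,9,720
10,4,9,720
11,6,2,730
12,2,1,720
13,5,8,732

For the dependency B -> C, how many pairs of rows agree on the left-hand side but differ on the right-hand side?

0

B=3: all 2 rows agree on C — 0 pairs.
B=9: all 3 rows agree on C — 0 pairs.
B=2: all 2 rows agree on C — 0 pairs.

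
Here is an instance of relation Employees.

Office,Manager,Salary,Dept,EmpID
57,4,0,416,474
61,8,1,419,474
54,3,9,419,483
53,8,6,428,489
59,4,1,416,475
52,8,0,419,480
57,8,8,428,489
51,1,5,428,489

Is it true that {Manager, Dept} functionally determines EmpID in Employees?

No

(Manager=4, Dept=416): 2 rows → EmpID takes values {474, 475} — violation
(Manager=8, Dept=419): 2 rows → EmpID takes values {474, 480} — violation
(Manager=3, Dept=419): 1 row → EmpID = 483 ✓
(Manager=8, Dept=428): 2 rows → EmpID = 489, 489 ✓
(Manager=1, Dept=428): 1 row → EmpID = 489 ✓
Two rows agree on {Manager, Dept} but differ on EmpID, so {Manager, Dept} -> EmpID does not hold.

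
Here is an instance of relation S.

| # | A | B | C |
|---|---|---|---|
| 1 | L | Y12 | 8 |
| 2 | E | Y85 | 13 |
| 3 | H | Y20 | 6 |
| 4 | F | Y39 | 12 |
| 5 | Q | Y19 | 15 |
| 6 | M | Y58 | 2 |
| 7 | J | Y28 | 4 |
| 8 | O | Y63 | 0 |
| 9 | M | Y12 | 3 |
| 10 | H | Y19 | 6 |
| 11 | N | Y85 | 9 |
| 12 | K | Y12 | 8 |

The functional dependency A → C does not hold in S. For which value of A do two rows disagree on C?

A=L: row 1 → C = 8 ✓
A=E: row 2 → C = 13 ✓
A=H: rows 3, 10 → C = 6, 6 ✓
A=F: row 4 → C = 12 ✓
A=Q: row 5 → C = 15 ✓
A=M: rows 6, 9 → C takes values {2, 3} — violation
A=J: row 7 → C = 4 ✓
A=O: row 8 → C = 0 ✓
A=N: row 11 → C = 9 ✓
A=K: row 12 → C = 8 ✓
The only A value with inconsistent C is A=M.

M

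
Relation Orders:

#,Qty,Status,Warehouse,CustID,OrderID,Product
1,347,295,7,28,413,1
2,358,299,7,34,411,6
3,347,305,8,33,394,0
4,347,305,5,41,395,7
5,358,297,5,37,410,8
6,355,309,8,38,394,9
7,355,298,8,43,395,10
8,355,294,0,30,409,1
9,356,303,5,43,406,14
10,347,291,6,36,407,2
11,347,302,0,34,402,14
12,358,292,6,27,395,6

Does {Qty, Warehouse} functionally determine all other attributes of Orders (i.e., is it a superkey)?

Rows 6 and 7 have the same {Qty, Warehouse} value (Qty=355, Warehouse=8) but are distinct tuples, so {Qty, Warehouse} does not determine every attribute — not a superkey.

No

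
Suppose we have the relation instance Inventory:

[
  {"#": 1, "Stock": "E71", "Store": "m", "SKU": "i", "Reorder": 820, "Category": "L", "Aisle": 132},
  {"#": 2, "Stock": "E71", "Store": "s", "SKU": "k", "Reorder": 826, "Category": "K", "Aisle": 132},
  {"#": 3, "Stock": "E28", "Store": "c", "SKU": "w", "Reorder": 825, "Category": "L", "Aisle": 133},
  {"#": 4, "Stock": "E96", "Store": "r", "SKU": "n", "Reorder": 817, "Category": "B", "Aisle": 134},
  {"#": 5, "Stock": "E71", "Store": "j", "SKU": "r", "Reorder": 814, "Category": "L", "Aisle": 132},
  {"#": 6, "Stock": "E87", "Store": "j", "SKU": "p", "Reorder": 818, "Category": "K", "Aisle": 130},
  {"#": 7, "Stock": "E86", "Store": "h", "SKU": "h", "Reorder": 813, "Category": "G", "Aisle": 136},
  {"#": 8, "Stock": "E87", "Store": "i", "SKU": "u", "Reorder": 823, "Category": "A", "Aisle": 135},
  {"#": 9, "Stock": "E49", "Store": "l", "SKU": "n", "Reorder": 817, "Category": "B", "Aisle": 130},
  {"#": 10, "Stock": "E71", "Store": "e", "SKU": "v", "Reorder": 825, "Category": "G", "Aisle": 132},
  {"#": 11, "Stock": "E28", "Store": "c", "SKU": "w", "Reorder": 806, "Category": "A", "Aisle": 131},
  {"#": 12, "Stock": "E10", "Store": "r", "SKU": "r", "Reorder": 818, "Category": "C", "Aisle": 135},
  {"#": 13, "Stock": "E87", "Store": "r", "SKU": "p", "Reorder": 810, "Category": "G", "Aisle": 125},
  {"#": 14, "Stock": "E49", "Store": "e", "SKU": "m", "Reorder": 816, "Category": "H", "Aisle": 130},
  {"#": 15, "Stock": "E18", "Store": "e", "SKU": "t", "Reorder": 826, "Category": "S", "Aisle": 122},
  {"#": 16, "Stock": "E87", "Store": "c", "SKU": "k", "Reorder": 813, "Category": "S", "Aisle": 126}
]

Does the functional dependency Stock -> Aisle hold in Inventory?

No

Stock=E71: rows 1, 2, 5, 10 → Aisle = 132, 132, 132, 132 ✓
Stock=E28: rows 3, 11 → Aisle takes values {133, 131} — violation
Stock=E96: row 4 → Aisle = 134 ✓
Stock=E87: rows 6, 8, 13, 16 → Aisle takes values {130, 135, 125, 126} — violation
Stock=E86: row 7 → Aisle = 136 ✓
Stock=E49: rows 9, 14 → Aisle = 130, 130 ✓
Stock=E10: row 12 → Aisle = 135 ✓
Stock=E18: row 15 → Aisle = 122 ✓
Two rows agree on Stock but differ on Aisle, so Stock -> Aisle does not hold.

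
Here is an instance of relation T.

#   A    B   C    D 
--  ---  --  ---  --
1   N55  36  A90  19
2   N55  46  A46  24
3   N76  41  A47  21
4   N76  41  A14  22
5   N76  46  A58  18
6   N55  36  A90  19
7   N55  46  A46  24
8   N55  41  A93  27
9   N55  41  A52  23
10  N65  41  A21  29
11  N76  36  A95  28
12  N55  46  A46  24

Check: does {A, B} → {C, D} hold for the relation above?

(A=N55, B=36): rows 1, 6 → {C,D} = (A90, 19), (A90, 19) ✓
(A=N55, B=46): rows 2, 7, 12 → {C,D} = (A46, 24), (A46, 24), (A46, 24) ✓
(A=N76, B=41): rows 3, 4 → {C,D} takes values {(A47, 21), (A14, 22)} — violation
(A=N76, B=46): row 5 → {C,D} = (A58, 18) ✓
(A=N55, B=41): rows 8, 9 → {C,D} takes values {(A93, 27), (A52, 23)} — violation
(A=N65, B=41): row 10 → {C,D} = (A21, 29) ✓
(A=N76, B=36): row 11 → {C,D} = (A95, 28) ✓
Two rows agree on {A, B} but differ on {C, D}, so {A, B} → {C, D} does not hold.

No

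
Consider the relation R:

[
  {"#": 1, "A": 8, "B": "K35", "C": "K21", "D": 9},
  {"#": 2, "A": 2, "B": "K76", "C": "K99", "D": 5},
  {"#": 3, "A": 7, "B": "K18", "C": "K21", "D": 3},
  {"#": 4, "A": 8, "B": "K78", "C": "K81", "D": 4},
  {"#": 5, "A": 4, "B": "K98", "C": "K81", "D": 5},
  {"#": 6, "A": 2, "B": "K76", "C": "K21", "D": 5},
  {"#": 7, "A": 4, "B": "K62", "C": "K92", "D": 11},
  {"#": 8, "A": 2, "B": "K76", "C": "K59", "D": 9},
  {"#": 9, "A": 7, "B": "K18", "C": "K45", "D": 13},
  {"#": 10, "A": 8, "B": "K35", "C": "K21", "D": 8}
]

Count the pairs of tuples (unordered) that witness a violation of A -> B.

3

A=8: violating pairs (1,4), (4,10) — 2 pairs.
A=2: all 3 rows agree on B — 0 pairs.
A=7: all 2 rows agree on B — 0 pairs.
A=4: violating pairs (5,7) — 1 pair.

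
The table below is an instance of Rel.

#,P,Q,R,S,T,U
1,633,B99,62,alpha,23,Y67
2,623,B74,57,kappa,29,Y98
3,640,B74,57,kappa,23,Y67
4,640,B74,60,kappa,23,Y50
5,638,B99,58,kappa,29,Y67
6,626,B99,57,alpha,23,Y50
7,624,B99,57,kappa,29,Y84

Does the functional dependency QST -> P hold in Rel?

No

(Q=B99, S=alpha, T=23): rows 1, 6 → P takes values {633, 626} — violation
(Q=B74, S=kappa, T=29): row 2 → P = 623 ✓
(Q=B74, S=kappa, T=23): rows 3, 4 → P = 640, 640 ✓
(Q=B99, S=kappa, T=29): rows 5, 7 → P takes values {638, 624} — violation
Two rows agree on QST but differ on P, so QST -> P does not hold.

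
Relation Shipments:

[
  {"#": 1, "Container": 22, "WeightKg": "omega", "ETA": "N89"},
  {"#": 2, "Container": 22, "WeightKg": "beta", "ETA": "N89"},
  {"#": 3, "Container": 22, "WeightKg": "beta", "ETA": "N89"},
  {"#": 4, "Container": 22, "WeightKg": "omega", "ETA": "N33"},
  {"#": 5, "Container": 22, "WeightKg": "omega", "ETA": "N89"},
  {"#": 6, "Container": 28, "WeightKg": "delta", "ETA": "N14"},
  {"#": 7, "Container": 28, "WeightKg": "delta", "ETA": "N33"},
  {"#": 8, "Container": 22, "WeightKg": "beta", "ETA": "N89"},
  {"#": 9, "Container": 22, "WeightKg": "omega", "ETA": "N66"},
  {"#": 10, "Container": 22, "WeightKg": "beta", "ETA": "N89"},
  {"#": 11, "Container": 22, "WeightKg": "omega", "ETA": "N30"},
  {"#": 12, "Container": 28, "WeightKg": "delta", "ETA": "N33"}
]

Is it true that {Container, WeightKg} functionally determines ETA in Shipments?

No

(Container=22, WeightKg=omega): rows 1, 4, 5, 9, 11 → ETA takes values {N89, N33, N66, N30} — violation
(Container=22, WeightKg=beta): rows 2, 3, 8, 10 → ETA = N89, N89, N89, N89 ✓
(Container=28, WeightKg=delta): rows 6, 7, 12 → ETA takes values {N14, N33} — violation
Two rows agree on {Container, WeightKg} but differ on ETA, so {Container, WeightKg} -> ETA does not hold.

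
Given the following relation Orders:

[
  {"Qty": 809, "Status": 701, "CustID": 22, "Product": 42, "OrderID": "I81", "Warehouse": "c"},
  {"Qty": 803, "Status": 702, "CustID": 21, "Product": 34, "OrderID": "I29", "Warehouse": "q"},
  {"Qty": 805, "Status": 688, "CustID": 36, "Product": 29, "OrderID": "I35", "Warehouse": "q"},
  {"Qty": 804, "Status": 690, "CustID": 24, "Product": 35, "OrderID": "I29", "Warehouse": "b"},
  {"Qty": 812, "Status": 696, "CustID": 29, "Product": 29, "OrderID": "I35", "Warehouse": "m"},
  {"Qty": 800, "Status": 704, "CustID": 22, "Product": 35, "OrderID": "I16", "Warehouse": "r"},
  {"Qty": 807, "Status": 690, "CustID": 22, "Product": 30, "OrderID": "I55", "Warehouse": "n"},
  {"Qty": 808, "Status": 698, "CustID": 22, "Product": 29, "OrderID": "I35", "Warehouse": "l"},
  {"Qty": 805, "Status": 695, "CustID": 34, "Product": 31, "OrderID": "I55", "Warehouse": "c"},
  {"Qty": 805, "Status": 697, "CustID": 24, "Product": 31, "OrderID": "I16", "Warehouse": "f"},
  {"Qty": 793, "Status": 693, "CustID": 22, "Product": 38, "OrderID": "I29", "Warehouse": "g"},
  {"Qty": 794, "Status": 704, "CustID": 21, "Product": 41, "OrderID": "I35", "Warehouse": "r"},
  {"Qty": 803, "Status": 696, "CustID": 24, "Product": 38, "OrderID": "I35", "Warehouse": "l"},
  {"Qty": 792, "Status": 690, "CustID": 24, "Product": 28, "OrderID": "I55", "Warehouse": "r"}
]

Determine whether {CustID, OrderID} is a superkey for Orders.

All 14 rows have distinct {CustID, OrderID} values, so {CustID, OrderID} → (all attributes) holds and {CustID, OrderID} is a superkey.

Yes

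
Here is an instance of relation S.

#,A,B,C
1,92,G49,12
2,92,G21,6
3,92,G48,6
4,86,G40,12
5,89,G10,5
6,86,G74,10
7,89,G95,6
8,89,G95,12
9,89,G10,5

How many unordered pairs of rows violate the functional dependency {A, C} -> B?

1

(A=92, C=6): violating pairs (2,3) — 1 pair.
(A=89, C=5): all 2 rows agree on B — 0 pairs.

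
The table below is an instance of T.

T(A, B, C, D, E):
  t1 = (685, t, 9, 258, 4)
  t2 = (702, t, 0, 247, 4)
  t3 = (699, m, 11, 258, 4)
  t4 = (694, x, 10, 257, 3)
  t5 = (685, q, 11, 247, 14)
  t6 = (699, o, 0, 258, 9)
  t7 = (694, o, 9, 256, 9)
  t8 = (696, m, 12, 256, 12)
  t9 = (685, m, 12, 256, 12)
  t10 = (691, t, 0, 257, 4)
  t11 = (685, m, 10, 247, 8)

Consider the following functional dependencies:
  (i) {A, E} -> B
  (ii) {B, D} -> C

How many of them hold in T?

2

(i) {A, E} -> B: every LHS value maps to a single RHS value — holds.
(ii) {B, D} -> C: every LHS value maps to a single RHS value — holds.
2 of the 2 dependencies hold.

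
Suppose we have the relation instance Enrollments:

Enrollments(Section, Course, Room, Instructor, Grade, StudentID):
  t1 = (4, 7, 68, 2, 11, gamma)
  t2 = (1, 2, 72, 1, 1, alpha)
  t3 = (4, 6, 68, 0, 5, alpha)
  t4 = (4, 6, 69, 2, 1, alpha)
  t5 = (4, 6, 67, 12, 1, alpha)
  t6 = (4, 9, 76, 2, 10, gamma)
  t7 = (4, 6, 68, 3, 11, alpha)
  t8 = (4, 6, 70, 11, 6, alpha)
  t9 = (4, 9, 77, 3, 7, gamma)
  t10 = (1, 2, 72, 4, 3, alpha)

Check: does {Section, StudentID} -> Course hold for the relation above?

(Section=4, StudentID=gamma): rows 1, 6, 9 → Course takes values {7, 9} — violation
(Section=1, StudentID=alpha): rows 2, 10 → Course = 2, 2 ✓
(Section=4, StudentID=alpha): rows 3, 4, 5, 7, 8 → Course = 6, 6, 6, 6, 6 ✓
Two rows agree on {Section, StudentID} but differ on Course, so {Section, StudentID} -> Course does not hold.

No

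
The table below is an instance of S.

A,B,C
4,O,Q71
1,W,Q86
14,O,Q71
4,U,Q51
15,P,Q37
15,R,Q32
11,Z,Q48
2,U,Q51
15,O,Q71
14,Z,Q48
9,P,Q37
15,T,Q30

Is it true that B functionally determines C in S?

Yes

B=O: 3 rows → C = Q71, Q71, Q71 ✓
B=W: 1 row → C = Q86 ✓
B=U: 2 rows → C = Q51, Q51 ✓
B=P: 2 rows → C = Q37, Q37 ✓
B=R: 1 row → C = Q32 ✓
B=Z: 2 rows → C = Q48, Q48 ✓
B=T: 1 row → C = Q30 ✓
Every B value is associated with a single C value, so B -> C holds.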